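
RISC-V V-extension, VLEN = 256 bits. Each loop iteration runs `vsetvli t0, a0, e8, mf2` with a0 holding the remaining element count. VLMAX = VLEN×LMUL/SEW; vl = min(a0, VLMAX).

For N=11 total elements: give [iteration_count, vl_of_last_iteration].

[iterations, last_vl] = [1, 11]

VLMAX = (256 × 1/2) / 8 = 16 lanes
N=11: ⌈11/16⌉ = 1 iters; last vl = 11 − 0×16 = 11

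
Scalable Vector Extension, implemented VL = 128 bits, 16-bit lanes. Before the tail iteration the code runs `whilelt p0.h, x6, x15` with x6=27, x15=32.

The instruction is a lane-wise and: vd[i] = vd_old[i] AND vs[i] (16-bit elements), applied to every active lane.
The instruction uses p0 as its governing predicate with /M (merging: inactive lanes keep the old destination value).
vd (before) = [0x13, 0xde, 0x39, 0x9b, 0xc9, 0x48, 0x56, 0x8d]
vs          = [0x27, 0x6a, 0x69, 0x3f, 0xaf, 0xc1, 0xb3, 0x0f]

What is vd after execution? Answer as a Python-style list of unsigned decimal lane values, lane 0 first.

vd = [3, 74, 41, 27, 137, 72, 86, 141]

128-bit reg / 16-bit elem → 8 lanes
active while 27+j < 32, i.e. j ∈ [0,5) capped at 8 ⇒ 5
vd[0] and(0x13,0x27) -> 0x03
vd[1] and(0xde,0x6a) -> 0x4a
vd[2] and(0x39,0x69) -> 0x29
vd[3] and(0x9b,0x3f) -> 0x1b
vd[4] and(0xc9,0xaf) -> 0x89
vd[5] tail/keep -> 0x48
vd[6] tail/keep -> 0x56
vd[7] tail/keep -> 0x8d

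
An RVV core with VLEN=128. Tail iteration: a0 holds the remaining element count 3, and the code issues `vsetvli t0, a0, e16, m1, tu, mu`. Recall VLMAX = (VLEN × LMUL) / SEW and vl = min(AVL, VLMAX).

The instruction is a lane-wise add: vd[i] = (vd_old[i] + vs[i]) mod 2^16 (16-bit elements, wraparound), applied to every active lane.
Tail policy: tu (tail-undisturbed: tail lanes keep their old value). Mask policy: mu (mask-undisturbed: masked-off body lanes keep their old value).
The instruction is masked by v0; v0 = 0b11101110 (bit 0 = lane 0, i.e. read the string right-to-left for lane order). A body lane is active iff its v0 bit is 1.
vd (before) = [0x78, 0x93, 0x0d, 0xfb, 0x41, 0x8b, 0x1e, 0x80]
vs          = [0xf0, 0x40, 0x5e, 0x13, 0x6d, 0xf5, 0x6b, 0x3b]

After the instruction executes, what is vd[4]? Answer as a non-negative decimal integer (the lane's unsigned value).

vd[4] = 65

VLMAX = VLEN×LMUL/SEW = 128×1/16 = 8
AVL=3 ≤ VLMAX=8, so vl = 3
vd[0] mask-off/keep -> 0x78
vd[1] add(0x93,0x40) -> 0xd3
vd[2] add(0x0d,0x5e) -> 0x6b
vd[3] tail/keep -> 0xfb
vd[4] tail/keep -> 0x41
vd[5] tail/keep -> 0x8b
vd[6] tail/keep -> 0x1e
vd[7] tail/keep -> 0x80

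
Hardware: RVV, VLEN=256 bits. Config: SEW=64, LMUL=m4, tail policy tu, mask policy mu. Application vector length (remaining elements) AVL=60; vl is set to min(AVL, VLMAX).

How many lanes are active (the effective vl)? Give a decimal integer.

lanes per group: 256·4/64 = 16
vl ← min(60, 16) = 16

vl = 16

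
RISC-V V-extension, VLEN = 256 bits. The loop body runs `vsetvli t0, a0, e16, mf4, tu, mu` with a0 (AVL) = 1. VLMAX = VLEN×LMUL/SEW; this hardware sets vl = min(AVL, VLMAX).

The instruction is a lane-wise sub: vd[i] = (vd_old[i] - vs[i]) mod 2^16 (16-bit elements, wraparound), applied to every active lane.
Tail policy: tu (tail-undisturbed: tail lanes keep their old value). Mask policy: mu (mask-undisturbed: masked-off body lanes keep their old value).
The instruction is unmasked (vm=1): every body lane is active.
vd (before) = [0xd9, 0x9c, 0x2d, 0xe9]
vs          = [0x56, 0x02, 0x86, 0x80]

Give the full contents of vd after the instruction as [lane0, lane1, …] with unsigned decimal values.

VLMAX = VLEN×LMUL/SEW = 256×1/4/16 = 4
AVL=1 ≤ VLMAX=4, so vl = 1
  i=0: sub(0xd9,0x56) → 131
  i=1: tail/keep → 156
  i=2: tail/keep → 45
  i=3: tail/keep → 233

vd = [131, 156, 45, 233]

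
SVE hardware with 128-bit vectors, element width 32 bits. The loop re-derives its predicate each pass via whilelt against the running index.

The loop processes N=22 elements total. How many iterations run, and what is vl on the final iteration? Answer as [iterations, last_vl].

[iterations, last_vl] = [6, 2]

lane count: 128 div 32 = 4
iterations = ceil(22/4) = 6; final-pass vl = 2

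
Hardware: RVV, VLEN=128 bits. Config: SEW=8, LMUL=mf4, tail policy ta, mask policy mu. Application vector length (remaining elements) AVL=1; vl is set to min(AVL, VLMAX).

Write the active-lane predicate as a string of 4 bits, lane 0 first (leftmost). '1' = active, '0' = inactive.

VLMAX = (128 × 1/4) / 8 = 4 lanes
vl = min(AVL, VLMAX) = min(1, 4) = 1
bits (lane 0 leftmost): 1000

predicate = 1000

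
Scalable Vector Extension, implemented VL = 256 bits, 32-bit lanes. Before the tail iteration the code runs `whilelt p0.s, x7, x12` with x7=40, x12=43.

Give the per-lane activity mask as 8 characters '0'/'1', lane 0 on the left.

lane count: 256 div 32 = 8
active while 40+j < 43, i.e. j ∈ [0,3) capped at 8 ⇒ 3
bits (lane 0 leftmost): 11100000

predicate = 11100000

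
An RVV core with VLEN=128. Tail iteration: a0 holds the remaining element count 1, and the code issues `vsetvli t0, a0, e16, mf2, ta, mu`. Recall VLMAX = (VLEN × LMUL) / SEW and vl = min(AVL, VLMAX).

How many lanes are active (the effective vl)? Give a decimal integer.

vl = 1

VLMAX = VLEN×LMUL/SEW = 128×1/2/16 = 4
vl ← min(1, 4) = 1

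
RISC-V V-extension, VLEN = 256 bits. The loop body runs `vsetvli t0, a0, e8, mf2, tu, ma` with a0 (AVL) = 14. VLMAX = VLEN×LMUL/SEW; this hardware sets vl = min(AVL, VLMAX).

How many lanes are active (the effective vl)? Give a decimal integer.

VLMAX = VLEN×LMUL/SEW = 256×1/2/8 = 16
AVL=14 ≤ VLMAX=16, so vl = 14

vl = 14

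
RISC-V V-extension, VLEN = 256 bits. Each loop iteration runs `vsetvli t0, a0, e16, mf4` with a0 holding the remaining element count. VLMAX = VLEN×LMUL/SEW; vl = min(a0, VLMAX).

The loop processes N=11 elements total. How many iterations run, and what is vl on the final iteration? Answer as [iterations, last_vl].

[iterations, last_vl] = [3, 3]

lanes per group: 256·1/4/16 = 4
N=11: ⌈11/4⌉ = 3 iters; last vl = 11 − 2×4 = 3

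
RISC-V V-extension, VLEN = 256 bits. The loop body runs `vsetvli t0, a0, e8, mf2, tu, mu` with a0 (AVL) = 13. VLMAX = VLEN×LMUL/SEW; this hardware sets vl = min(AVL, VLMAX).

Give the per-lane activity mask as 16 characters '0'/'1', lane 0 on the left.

predicate = 1111111111111000

VLMAX = VLEN×LMUL/SEW = 256×1/2/8 = 16
vl = min(AVL, VLMAX) = min(13, 16) = 13
bits (lane 0 leftmost): 1111111111111000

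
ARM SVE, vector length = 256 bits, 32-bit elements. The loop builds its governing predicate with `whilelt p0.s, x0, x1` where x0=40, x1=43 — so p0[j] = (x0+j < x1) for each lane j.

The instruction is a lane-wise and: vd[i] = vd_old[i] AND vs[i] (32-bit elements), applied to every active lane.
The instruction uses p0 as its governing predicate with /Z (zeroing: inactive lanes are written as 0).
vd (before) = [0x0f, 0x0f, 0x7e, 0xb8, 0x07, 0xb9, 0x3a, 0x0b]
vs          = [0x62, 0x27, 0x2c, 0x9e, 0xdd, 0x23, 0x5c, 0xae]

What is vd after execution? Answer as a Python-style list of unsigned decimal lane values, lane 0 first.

register lanes = 256/32 = 8
p0[j] = (40+j < 43); true for j=0..2 → 3 lanes set
vd[0] and(0x0f,0x62) -> 0x02
vd[1] and(0x0f,0x27) -> 0x07
vd[2] and(0x7e,0x2c) -> 0x2c
vd[3] tail/zero -> 0x00
vd[4] tail/zero -> 0x00
vd[5] tail/zero -> 0x00
vd[6] tail/zero -> 0x00
vd[7] tail/zero -> 0x00

vd = [2, 7, 44, 0, 0, 0, 0, 0]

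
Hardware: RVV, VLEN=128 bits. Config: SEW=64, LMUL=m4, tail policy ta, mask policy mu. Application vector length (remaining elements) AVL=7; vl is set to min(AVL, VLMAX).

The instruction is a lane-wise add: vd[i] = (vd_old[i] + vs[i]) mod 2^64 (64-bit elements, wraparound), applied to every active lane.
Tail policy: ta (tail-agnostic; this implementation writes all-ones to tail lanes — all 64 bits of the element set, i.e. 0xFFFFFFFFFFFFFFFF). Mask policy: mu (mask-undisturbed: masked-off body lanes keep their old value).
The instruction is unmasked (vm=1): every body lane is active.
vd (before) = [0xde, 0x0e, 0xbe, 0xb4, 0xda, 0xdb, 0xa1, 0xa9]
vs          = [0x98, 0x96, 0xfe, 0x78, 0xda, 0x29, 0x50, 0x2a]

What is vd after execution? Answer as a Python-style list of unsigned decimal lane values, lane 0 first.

vd = [374, 164, 444, 300, 436, 260, 241, 18446744073709551615]

lanes per group: 128·4/64 = 8
vl ← min(7, 8) = 7
vd[0] add(0xde,0x98) -> 0x176
vd[1] add(0x0e,0x96) -> 0xa4
vd[2] add(0xbe,0xfe) -> 0x1bc
vd[3] add(0xb4,0x78) -> 0x12c
vd[4] add(0xda,0xda) -> 0x1b4
vd[5] add(0xdb,0x29) -> 0x104
vd[6] add(0xa1,0x50) -> 0xf1
vd[7] tail/ones -> 0xffffffffffffffff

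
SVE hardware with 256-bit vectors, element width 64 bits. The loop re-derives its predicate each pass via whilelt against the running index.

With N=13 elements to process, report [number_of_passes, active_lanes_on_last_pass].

[iterations, last_vl] = [4, 1]

lane count: 256 div 64 = 4
iterations = ceil(13/4) = 4; final-pass vl = 1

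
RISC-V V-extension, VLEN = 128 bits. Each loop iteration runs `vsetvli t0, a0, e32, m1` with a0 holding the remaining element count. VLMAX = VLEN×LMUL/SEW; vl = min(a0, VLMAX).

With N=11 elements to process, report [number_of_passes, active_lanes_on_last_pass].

[iterations, last_vl] = [3, 3]

VLMAX = VLEN×LMUL/SEW = 128×1/32 = 4
11 elements at 4/iter → 3 passes, remainder 3 on the last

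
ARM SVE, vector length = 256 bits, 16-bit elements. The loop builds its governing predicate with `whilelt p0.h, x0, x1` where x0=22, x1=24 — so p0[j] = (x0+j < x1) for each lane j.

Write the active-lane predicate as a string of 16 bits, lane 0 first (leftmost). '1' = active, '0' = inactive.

register lanes = 256/16 = 16
whilelt: lane j active iff 22+j < 24 → j < 2 → 2 active
bits (lane 0 leftmost): 1100000000000000

predicate = 1100000000000000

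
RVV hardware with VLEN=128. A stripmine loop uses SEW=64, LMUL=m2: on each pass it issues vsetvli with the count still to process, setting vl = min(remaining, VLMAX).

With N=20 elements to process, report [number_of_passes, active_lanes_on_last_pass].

[iterations, last_vl] = [5, 4]

lanes per group: 128·2/64 = 4
iterations = ceil(20/4) = 5; final-pass vl = 4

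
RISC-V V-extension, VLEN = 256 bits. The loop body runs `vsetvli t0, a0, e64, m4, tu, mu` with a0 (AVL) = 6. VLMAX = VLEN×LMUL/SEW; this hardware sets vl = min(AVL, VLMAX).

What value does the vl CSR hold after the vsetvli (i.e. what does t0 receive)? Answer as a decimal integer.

vl = 6

VLMAX = (256 × 4) / 64 = 16 lanes
vl = min(AVL, VLMAX) = min(6, 16) = 6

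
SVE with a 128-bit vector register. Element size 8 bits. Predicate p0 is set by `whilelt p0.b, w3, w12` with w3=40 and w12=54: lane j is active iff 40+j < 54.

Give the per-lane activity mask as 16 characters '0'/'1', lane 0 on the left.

predicate = 1111111111111100

lane count: 128 div 8 = 16
p0[j] = (40+j < 54); true for j=0..13 → 14 lanes set
bits (lane 0 leftmost): 1111111111111100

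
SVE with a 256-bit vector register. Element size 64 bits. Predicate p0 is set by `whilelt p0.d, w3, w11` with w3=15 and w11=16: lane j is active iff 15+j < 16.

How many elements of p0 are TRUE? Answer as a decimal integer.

vl = 1

lane count: 256 div 64 = 4
active while 15+j < 16, i.e. j ∈ [0,1) capped at 4 ⇒ 1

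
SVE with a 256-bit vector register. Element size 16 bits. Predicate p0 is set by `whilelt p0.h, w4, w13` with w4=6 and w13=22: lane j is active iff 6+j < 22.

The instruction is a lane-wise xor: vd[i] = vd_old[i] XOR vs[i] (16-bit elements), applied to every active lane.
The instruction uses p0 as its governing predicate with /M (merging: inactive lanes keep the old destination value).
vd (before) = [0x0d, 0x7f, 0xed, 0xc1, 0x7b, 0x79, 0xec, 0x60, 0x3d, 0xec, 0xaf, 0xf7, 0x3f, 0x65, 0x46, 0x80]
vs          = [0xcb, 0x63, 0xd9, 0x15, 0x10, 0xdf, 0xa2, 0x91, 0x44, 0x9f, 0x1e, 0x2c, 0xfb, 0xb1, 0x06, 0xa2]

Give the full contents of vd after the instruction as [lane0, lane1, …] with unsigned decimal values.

256-bit reg / 16-bit elem → 16 lanes
whilelt: lane j active iff 6+j < 22 → j < 16 → 16 active
[0] xor(0x0d,0xcb) = 0xc6
[1] xor(0x7f,0x63) = 0x1c
[2] xor(0xed,0xd9) = 0x34
[3] xor(0xc1,0x15) = 0xd4
[4] xor(0x7b,0x10) = 0x6b
[5] xor(0x79,0xdf) = 0xa6
[6] xor(0xec,0xa2) = 0x4e
[7] xor(0x60,0x91) = 0xf1
[8] xor(0x3d,0x44) = 0x79
[9] xor(0xec,0x9f) = 0x73
[10] xor(0xaf,0x1e) = 0xb1
[11] xor(0xf7,0x2c) = 0xdb
[12] xor(0x3f,0xfb) = 0xc4
[13] xor(0x65,0xb1) = 0xd4
[14] xor(0x46,0x06) = 0x40
[15] xor(0x80,0xa2) = 0x22

vd = [198, 28, 52, 212, 107, 166, 78, 241, 121, 115, 177, 219, 196, 212, 64, 34]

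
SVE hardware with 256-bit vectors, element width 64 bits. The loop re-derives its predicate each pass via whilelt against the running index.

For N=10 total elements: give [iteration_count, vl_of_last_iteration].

[iterations, last_vl] = [3, 2]

register lanes = 256/64 = 4
N=10: ⌈10/4⌉ = 3 iters; last vl = 10 − 2×4 = 2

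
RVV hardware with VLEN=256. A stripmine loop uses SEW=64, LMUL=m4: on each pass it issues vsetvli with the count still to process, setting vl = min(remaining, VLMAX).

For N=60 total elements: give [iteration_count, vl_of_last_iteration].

VLMAX = VLEN×LMUL/SEW = 256×4/64 = 16
iterations = ceil(60/16) = 4; final-pass vl = 12

[iterations, last_vl] = [4, 12]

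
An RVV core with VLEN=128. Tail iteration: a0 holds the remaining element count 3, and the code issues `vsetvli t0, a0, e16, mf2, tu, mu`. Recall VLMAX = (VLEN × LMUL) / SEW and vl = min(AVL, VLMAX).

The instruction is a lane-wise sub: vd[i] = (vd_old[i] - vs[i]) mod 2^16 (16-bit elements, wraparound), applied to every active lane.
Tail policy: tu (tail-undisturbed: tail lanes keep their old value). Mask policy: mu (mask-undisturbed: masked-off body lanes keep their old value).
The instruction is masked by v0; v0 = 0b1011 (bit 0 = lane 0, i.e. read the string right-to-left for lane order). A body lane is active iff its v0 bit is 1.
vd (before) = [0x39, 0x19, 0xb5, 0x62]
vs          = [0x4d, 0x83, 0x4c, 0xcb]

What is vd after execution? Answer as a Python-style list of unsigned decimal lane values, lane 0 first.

VLMAX = (128 × 1/2) / 16 = 4 lanes
vl = min(AVL, VLMAX) = min(3, 4) = 3
[0] sub(0x39,0x4d) = 0xffec
[1] sub(0x19,0x83) = 0xff96
[2] mask-off/keep = 0xb5
[3] tail/keep = 0x62

vd = [65516, 65430, 181, 98]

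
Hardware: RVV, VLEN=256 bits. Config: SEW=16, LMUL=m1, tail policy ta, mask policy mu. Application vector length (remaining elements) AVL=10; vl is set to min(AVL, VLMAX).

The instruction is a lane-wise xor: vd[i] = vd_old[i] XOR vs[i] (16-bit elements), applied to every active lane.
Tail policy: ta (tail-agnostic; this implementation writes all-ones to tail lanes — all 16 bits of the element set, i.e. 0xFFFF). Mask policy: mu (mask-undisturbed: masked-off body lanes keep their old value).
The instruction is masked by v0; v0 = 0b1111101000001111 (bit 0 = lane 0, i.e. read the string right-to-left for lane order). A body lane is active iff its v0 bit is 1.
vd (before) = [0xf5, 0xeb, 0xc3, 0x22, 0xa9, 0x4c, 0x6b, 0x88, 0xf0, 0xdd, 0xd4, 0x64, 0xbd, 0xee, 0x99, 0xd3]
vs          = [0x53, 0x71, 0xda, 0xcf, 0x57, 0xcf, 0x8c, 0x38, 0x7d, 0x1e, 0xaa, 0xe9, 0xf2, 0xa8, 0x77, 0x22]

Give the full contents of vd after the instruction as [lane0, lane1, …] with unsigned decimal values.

lanes per group: 256·1/16 = 16
vl ← min(10, 16) = 10
lane  0: xor(0xf5,0x53) ⇒ 0xa6
lane  1: xor(0xeb,0x71) ⇒ 0x9a
lane  2: xor(0xc3,0xda) ⇒ 0x19
lane  3: xor(0x22,0xcf) ⇒ 0xed
lane  4: mask-off/keep ⇒ 0xa9
lane  5: mask-off/keep ⇒ 0x4c
lane  6: mask-off/keep ⇒ 0x6b
lane  7: mask-off/keep ⇒ 0x88
lane  8: mask-off/keep ⇒ 0xf0
lane  9: xor(0xdd,0x1e) ⇒ 0xc3
lane 10: tail/ones ⇒ 0xffff
lane 11: tail/ones ⇒ 0xffff
lane 12: tail/ones ⇒ 0xffff
lane 13: tail/ones ⇒ 0xffff
lane 14: tail/ones ⇒ 0xffff
lane 15: tail/ones ⇒ 0xffff

vd = [166, 154, 25, 237, 169, 76, 107, 136, 240, 195, 65535, 65535, 65535, 65535, 65535, 65535]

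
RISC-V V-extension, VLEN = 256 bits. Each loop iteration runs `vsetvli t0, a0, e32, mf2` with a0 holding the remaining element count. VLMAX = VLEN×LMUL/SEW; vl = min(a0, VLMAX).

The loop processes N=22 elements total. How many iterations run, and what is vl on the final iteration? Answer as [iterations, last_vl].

lanes per group: 256·1/2/32 = 4
22 elements at 4/iter → 6 passes, remainder 2 on the last

[iterations, last_vl] = [6, 2]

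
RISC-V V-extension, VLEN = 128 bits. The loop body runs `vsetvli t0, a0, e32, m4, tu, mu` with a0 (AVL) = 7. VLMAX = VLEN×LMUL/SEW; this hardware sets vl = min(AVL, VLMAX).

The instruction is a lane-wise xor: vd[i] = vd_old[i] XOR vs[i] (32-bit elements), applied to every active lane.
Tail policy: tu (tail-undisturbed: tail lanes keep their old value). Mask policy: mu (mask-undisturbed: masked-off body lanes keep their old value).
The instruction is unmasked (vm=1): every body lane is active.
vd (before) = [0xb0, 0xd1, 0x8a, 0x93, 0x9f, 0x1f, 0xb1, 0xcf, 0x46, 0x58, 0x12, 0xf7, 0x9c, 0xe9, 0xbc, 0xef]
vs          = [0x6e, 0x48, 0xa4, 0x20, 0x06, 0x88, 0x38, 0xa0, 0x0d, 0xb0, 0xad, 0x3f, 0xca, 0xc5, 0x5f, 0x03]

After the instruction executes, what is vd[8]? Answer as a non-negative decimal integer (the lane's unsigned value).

vd[8] = 70

VLMAX = (128 × 4) / 32 = 16 lanes
vl ← min(7, 16) = 7
lane  0: xor(0xb0,0x6e) ⇒ 0xde
lane  1: xor(0xd1,0x48) ⇒ 0x99
lane  2: xor(0x8a,0xa4) ⇒ 0x2e
lane  3: xor(0x93,0x20) ⇒ 0xb3
lane  4: xor(0x9f,0x06) ⇒ 0x99
lane  5: xor(0x1f,0x88) ⇒ 0x97
lane  6: xor(0xb1,0x38) ⇒ 0x89
lane  7: tail/keep ⇒ 0xcf
lane  8: tail/keep ⇒ 0x46
lane  9: tail/keep ⇒ 0x58
lane 10: tail/keep ⇒ 0x12
lane 11: tail/keep ⇒ 0xf7
lane 12: tail/keep ⇒ 0x9c
lane 13: tail/keep ⇒ 0xe9
lane 14: tail/keep ⇒ 0xbc
lane 15: tail/keep ⇒ 0xef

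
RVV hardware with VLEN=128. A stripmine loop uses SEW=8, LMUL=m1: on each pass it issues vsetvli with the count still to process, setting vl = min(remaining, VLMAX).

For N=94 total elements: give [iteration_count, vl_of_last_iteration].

lanes per group: 128·1/8 = 16
iterations = ceil(94/16) = 6; final-pass vl = 14

[iterations, last_vl] = [6, 14]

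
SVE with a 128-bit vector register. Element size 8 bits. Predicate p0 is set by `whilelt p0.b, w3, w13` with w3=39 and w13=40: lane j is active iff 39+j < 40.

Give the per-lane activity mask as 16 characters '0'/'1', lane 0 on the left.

128-bit reg / 8-bit elem → 16 lanes
p0[j] = (39+j < 40); true for j=0..0 → 1 lanes set
bits (lane 0 leftmost): 1000000000000000

predicate = 1000000000000000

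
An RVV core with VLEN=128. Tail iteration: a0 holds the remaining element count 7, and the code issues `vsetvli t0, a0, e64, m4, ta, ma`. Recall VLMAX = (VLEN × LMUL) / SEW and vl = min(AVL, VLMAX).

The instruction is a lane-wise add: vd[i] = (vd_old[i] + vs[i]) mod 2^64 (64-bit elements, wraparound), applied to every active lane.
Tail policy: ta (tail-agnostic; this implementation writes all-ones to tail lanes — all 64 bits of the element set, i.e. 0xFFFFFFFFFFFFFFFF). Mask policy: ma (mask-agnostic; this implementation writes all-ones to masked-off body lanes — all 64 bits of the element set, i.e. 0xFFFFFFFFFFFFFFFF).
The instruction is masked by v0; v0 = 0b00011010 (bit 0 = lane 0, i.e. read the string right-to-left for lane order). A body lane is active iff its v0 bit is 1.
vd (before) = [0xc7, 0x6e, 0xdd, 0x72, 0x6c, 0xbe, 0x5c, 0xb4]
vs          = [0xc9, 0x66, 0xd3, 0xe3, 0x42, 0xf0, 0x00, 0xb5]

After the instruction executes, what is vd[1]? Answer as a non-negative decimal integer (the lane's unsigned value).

vd[1] = 212

lanes per group: 128·4/64 = 8
vl = min(AVL, VLMAX) = min(7, 8) = 7
lane  0: mask-off/ones ⇒ 0xffffffffffffffff
lane  1: add(0x6e,0x66) ⇒ 0xd4
lane  2: mask-off/ones ⇒ 0xffffffffffffffff
lane  3: add(0x72,0xe3) ⇒ 0x155
lane  4: add(0x6c,0x42) ⇒ 0xae
lane  5: mask-off/ones ⇒ 0xffffffffffffffff
lane  6: mask-off/ones ⇒ 0xffffffffffffffff
lane  7: tail/ones ⇒ 0xffffffffffffffff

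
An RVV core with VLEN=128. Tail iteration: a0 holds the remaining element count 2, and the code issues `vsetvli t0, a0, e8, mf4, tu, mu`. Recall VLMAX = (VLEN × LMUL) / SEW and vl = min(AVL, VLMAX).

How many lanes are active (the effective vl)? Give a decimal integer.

VLMAX = VLEN×LMUL/SEW = 128×1/4/8 = 4
AVL=2 ≤ VLMAX=4, so vl = 2

vl = 2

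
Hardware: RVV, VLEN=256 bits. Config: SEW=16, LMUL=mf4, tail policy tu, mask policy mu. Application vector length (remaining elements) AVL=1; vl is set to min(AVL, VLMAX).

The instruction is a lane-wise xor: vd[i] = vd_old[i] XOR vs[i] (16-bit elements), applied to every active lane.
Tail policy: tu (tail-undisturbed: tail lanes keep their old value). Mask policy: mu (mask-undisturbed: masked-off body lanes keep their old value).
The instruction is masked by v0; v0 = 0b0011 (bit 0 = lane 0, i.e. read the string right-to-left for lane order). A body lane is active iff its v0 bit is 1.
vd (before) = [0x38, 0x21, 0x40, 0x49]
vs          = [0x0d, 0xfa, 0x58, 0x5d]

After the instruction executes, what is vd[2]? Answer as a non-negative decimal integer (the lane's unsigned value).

vd[2] = 64

lanes per group: 256·1/4/16 = 4
AVL=1 ≤ VLMAX=4, so vl = 1
lane  0: xor(0x38,0x0d) ⇒ 0x35
lane  1: tail/keep ⇒ 0x21
lane  2: tail/keep ⇒ 0x40
lane  3: tail/keep ⇒ 0x49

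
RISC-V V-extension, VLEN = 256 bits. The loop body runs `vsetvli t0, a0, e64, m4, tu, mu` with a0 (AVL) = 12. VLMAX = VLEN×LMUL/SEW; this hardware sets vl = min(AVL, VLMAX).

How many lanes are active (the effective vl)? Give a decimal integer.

vl = 12

VLMAX = VLEN×LMUL/SEW = 256×4/64 = 16
vl ← min(12, 16) = 12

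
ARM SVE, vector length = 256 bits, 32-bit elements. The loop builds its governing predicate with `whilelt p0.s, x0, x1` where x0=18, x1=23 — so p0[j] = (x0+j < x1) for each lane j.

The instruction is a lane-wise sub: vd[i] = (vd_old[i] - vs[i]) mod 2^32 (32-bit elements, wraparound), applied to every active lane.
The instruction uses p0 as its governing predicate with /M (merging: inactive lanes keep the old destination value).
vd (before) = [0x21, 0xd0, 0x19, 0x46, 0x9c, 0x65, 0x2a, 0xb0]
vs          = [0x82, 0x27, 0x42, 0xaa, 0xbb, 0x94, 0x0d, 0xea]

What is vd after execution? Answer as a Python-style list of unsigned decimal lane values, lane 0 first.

256-bit reg / 32-bit elem → 8 lanes
p0[j] = (18+j < 23); true for j=0..4 → 5 lanes set
lane  0: sub(0x21,0x82) ⇒ 0xffffff9f
lane  1: sub(0xd0,0x27) ⇒ 0xa9
lane  2: sub(0x19,0x42) ⇒ 0xffffffd7
lane  3: sub(0x46,0xaa) ⇒ 0xffffff9c
lane  4: sub(0x9c,0xbb) ⇒ 0xffffffe1
lane  5: tail/keep ⇒ 0x65
lane  6: tail/keep ⇒ 0x2a
lane  7: tail/keep ⇒ 0xb0

vd = [4294967199, 169, 4294967255, 4294967196, 4294967265, 101, 42, 176]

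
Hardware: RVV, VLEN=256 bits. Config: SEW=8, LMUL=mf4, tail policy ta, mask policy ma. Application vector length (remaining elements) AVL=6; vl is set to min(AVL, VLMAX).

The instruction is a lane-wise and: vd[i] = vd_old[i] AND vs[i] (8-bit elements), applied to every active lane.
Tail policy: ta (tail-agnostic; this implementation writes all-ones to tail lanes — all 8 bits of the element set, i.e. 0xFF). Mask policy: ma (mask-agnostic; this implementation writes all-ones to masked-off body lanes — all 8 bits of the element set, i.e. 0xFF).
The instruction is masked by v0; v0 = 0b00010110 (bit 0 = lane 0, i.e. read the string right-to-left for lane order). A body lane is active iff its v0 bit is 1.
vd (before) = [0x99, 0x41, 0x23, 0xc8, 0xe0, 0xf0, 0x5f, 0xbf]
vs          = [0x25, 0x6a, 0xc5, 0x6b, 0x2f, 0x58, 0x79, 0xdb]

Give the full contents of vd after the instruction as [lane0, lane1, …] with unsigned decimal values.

VLMAX = (256 × 1/4) / 8 = 8 lanes
vl = min(AVL, VLMAX) = min(6, 8) = 6
vd[0] mask-off/ones -> 0xff
vd[1] and(0x41,0x6a) -> 0x40
vd[2] and(0x23,0xc5) -> 0x01
vd[3] mask-off/ones -> 0xff
vd[4] and(0xe0,0x2f) -> 0x20
vd[5] mask-off/ones -> 0xff
vd[6] tail/ones -> 0xff
vd[7] tail/ones -> 0xff

vd = [255, 64, 1, 255, 32, 255, 255, 255]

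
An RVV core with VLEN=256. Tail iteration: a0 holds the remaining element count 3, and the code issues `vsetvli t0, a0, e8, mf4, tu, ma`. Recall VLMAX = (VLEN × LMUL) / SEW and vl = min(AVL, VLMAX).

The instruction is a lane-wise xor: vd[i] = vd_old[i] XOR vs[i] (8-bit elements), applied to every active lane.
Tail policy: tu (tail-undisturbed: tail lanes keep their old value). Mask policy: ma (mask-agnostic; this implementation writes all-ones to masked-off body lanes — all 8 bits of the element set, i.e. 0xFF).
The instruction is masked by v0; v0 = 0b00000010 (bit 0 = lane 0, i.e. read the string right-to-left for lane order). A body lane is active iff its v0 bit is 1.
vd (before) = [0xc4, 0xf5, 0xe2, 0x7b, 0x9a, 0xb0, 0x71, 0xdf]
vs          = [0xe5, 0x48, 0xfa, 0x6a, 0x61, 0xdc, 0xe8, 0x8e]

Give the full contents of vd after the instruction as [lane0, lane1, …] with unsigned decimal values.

VLMAX = (256 × 1/4) / 8 = 8 lanes
vl = min(AVL, VLMAX) = min(3, 8) = 3
[0] mask-off/ones = 0xff
[1] xor(0xf5,0x48) = 0xbd
[2] mask-off/ones = 0xff
[3] tail/keep = 0x7b
[4] tail/keep = 0x9a
[5] tail/keep = 0xb0
[6] tail/keep = 0x71
[7] tail/keep = 0xdf

vd = [255, 189, 255, 123, 154, 176, 113, 223]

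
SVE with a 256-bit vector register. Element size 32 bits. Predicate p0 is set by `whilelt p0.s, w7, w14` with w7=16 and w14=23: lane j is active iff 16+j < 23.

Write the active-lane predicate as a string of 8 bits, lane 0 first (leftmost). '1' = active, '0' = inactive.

predicate = 11111110

256-bit reg / 32-bit elem → 8 lanes
active while 16+j < 23, i.e. j ∈ [0,7) capped at 8 ⇒ 7
bits (lane 0 leftmost): 11111110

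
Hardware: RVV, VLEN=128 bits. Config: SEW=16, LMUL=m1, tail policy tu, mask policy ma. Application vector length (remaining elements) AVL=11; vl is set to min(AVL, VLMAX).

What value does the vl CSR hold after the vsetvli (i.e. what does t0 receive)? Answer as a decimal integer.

lanes per group: 128·1/16 = 8
vl ← min(11, 8) = 8

vl = 8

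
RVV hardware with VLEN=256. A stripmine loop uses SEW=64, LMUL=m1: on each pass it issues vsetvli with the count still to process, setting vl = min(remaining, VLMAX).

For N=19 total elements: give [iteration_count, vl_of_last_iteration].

[iterations, last_vl] = [5, 3]

VLMAX = VLEN×LMUL/SEW = 256×1/64 = 4
iterations = ceil(19/4) = 5; final-pass vl = 3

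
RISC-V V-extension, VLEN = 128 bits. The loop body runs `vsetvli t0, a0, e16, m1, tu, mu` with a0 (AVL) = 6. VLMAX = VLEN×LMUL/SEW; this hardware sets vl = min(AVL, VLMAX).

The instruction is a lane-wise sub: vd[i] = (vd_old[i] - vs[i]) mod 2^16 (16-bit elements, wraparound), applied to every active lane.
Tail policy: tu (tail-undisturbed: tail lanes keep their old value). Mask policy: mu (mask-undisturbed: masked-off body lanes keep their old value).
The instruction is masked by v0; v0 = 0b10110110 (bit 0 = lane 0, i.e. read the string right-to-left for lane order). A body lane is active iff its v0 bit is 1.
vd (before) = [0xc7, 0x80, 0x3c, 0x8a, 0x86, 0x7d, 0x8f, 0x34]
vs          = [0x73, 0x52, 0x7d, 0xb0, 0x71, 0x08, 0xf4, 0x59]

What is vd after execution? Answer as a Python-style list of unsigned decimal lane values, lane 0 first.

VLMAX = (128 × 1) / 16 = 8 lanes
AVL=6 ≤ VLMAX=8, so vl = 6
[0] mask-off/keep = 0xc7
[1] sub(0x80,0x52) = 0x2e
[2] sub(0x3c,0x7d) = 0xffbf
[3] mask-off/keep = 0x8a
[4] sub(0x86,0x71) = 0x15
[5] sub(0x7d,0x08) = 0x75
[6] tail/keep = 0x8f
[7] tail/keep = 0x34

vd = [199, 46, 65471, 138, 21, 117, 143, 52]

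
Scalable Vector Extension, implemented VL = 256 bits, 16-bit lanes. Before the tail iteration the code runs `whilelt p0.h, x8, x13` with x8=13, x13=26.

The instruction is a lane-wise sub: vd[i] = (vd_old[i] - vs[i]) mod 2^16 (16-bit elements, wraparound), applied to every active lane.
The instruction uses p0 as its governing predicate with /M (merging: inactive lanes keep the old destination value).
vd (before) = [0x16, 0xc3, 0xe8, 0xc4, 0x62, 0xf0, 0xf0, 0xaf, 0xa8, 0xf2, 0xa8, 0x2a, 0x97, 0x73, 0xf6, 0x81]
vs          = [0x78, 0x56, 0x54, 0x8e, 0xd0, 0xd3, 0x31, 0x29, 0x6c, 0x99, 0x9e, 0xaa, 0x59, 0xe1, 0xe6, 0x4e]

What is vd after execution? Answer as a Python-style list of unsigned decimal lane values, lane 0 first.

lane count: 256 div 16 = 16
active while 13+j < 26, i.e. j ∈ [0,13) capped at 16 ⇒ 13
  i=0: sub(0x16,0x78) → 65438
  i=1: sub(0xc3,0x56) → 109
  i=2: sub(0xe8,0x54) → 148
  i=3: sub(0xc4,0x8e) → 54
  i=4: sub(0x62,0xd0) → 65426
  i=5: sub(0xf0,0xd3) → 29
  i=6: sub(0xf0,0x31) → 191
  i=7: sub(0xaf,0x29) → 134
  i=8: sub(0xa8,0x6c) → 60
  i=9: sub(0xf2,0x99) → 89
  i=10: sub(0xa8,0x9e) → 10
  i=11: sub(0x2a,0xaa) → 65408
  i=12: sub(0x97,0x59) → 62
  i=13: tail/keep → 115
  i=14: tail/keep → 246
  i=15: tail/keep → 129

vd = [65438, 109, 148, 54, 65426, 29, 191, 134, 60, 89, 10, 65408, 62, 115, 246, 129]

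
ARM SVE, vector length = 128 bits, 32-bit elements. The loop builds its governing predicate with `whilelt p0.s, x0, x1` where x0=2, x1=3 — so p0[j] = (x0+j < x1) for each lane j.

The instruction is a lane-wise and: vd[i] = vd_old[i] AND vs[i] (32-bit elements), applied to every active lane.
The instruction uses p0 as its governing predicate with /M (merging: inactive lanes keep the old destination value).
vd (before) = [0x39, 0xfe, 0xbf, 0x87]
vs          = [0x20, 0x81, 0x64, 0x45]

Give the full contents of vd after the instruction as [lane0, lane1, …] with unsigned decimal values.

vd = [32, 254, 191, 135]

lane count: 128 div 32 = 4
p0[j] = (2+j < 3); true for j=0..0 → 1 lanes set
  i=0: and(0x39,0x20) → 32
  i=1: tail/keep → 254
  i=2: tail/keep → 191
  i=3: tail/keep → 135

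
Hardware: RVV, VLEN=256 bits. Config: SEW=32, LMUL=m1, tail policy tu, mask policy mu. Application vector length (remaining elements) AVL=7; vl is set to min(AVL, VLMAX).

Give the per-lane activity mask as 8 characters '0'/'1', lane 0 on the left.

predicate = 11111110

VLMAX = (256 × 1) / 32 = 8 lanes
AVL=7 ≤ VLMAX=8, so vl = 7
bits (lane 0 leftmost): 11111110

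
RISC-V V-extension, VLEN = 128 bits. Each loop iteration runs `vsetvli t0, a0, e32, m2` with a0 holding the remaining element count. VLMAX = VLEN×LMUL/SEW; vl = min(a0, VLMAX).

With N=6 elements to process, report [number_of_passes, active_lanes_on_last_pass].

[iterations, last_vl] = [1, 6]

VLMAX = VLEN×LMUL/SEW = 128×2/32 = 8
iterations = ceil(6/8) = 1; final-pass vl = 6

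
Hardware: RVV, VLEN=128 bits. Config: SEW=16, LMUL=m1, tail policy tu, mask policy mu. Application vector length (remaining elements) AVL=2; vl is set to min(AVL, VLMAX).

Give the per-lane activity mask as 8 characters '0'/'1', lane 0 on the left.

predicate = 11000000

lanes per group: 128·1/16 = 8
vl ← min(2, 8) = 2
bits (lane 0 leftmost): 11000000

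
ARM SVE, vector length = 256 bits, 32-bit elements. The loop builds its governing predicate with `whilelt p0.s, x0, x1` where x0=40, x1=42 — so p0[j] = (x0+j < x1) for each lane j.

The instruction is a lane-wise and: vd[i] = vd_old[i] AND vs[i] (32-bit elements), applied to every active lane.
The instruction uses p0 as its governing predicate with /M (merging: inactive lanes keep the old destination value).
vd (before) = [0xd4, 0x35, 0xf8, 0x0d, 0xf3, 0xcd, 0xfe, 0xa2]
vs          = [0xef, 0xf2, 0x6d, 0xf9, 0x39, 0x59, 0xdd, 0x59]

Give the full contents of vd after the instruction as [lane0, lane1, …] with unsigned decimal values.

lane count: 256 div 32 = 8
p0[j] = (40+j < 42); true for j=0..1 → 2 lanes set
  i=0: and(0xd4,0xef) → 196
  i=1: and(0x35,0xf2) → 48
  i=2: tail/keep → 248
  i=3: tail/keep → 13
  i=4: tail/keep → 243
  i=5: tail/keep → 205
  i=6: tail/keep → 254
  i=7: tail/keep → 162

vd = [196, 48, 248, 13, 243, 205, 254, 162]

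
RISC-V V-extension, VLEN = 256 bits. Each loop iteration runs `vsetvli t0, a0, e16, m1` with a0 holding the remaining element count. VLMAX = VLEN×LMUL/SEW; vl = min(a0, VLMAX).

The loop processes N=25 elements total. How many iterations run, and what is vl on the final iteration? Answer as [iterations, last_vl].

[iterations, last_vl] = [2, 9]

lanes per group: 256·1/16 = 16
N=25: ⌈25/16⌉ = 2 iters; last vl = 25 − 1×16 = 9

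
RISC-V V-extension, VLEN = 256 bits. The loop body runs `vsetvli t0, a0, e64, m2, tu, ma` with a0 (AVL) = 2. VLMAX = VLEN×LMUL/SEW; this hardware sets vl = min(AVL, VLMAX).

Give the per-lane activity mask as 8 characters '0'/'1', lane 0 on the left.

VLMAX = (256 × 2) / 64 = 8 lanes
vl ← min(2, 8) = 2
bits (lane 0 leftmost): 11000000

predicate = 11000000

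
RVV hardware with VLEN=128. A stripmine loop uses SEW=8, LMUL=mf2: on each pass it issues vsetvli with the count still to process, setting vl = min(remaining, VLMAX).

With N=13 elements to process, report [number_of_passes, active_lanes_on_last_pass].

lanes per group: 128·1/2/8 = 8
N=13: ⌈13/8⌉ = 2 iters; last vl = 13 − 1×8 = 5

[iterations, last_vl] = [2, 5]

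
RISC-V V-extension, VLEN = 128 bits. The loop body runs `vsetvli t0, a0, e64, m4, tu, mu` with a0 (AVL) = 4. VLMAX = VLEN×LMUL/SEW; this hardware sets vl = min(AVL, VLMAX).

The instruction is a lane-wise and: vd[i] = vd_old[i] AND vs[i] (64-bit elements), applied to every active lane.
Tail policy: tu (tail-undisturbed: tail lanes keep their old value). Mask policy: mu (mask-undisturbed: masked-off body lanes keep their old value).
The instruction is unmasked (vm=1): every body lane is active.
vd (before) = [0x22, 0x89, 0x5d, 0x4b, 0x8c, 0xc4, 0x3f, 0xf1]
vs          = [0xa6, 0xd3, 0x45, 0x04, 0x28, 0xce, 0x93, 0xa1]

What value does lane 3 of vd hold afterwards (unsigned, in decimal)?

VLMAX = VLEN×LMUL/SEW = 128×4/64 = 8
vl = min(AVL, VLMAX) = min(4, 8) = 4
[0] and(0x22,0xa6) = 0x22
[1] and(0x89,0xd3) = 0x81
[2] and(0x5d,0x45) = 0x45
[3] and(0x4b,0x04) = 0x00
[4] tail/keep = 0x8c
[5] tail/keep = 0xc4
[6] tail/keep = 0x3f
[7] tail/keep = 0xf1

vd[3] = 0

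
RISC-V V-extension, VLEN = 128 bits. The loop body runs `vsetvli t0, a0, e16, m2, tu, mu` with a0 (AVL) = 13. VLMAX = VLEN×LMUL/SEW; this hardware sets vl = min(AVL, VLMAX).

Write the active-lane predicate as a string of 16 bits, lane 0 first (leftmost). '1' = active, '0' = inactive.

predicate = 1111111111111000

lanes per group: 128·2/16 = 16
vl = min(AVL, VLMAX) = min(13, 16) = 13
bits (lane 0 leftmost): 1111111111111000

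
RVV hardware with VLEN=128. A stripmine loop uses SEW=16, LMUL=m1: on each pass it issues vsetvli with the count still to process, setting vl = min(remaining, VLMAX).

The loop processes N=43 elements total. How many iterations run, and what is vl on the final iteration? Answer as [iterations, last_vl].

lanes per group: 128·1/16 = 8
N=43: ⌈43/8⌉ = 6 iters; last vl = 43 − 5×8 = 3

[iterations, last_vl] = [6, 3]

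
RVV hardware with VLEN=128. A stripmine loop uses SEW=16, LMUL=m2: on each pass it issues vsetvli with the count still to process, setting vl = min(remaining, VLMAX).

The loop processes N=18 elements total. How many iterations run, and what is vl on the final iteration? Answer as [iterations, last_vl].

[iterations, last_vl] = [2, 2]

VLMAX = VLEN×LMUL/SEW = 128×2/16 = 16
iterations = ceil(18/16) = 2; final-pass vl = 2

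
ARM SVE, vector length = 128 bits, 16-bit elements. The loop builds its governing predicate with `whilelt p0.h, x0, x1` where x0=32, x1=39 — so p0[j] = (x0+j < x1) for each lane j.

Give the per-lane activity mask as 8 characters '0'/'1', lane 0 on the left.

lane count: 128 div 16 = 8
p0[j] = (32+j < 39); true for j=0..6 → 7 lanes set
bits (lane 0 leftmost): 11111110

predicate = 11111110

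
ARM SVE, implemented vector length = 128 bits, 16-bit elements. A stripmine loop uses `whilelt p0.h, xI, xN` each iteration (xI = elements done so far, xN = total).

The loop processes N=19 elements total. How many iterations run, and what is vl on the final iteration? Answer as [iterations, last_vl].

[iterations, last_vl] = [3, 3]

lane count: 128 div 16 = 8
iterations = ceil(19/8) = 3; final-pass vl = 3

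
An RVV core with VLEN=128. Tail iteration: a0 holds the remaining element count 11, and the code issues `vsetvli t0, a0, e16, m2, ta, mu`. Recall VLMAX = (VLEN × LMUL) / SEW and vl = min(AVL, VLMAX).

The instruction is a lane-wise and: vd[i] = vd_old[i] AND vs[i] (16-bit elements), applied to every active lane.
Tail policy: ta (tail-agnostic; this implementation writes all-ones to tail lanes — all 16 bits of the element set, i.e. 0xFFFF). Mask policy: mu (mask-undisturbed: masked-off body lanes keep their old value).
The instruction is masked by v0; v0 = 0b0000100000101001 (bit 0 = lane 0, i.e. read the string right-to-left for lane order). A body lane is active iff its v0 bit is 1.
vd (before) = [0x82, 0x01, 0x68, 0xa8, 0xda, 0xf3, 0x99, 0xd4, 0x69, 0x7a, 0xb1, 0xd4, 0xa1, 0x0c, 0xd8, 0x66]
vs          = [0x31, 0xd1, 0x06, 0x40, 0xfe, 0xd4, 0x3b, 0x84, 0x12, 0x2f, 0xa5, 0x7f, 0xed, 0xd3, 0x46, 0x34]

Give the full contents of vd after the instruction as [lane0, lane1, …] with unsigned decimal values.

VLMAX = VLEN×LMUL/SEW = 128×2/16 = 16
vl ← min(11, 16) = 11
  i=0: and(0x82,0x31) → 0
  i=1: mask-off/keep → 1
  i=2: mask-off/keep → 104
  i=3: and(0xa8,0x40) → 0
  i=4: mask-off/keep → 218
  i=5: and(0xf3,0xd4) → 208
  i=6: mask-off/keep → 153
  i=7: mask-off/keep → 212
  i=8: mask-off/keep → 105
  i=9: mask-off/keep → 122
  i=10: mask-off/keep → 177
  i=11: tail/ones → 65535
  i=12: tail/ones → 65535
  i=13: tail/ones → 65535
  i=14: tail/ones → 65535
  i=15: tail/ones → 65535

vd = [0, 1, 104, 0, 218, 208, 153, 212, 105, 122, 177, 65535, 65535, 65535, 65535, 65535]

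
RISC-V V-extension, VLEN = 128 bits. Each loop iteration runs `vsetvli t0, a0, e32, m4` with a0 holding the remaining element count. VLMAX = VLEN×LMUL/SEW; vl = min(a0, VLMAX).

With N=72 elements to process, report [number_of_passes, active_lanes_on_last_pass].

[iterations, last_vl] = [5, 8]

VLMAX = (128 × 4) / 32 = 16 lanes
72 elements at 16/iter → 5 passes, remainder 8 on the last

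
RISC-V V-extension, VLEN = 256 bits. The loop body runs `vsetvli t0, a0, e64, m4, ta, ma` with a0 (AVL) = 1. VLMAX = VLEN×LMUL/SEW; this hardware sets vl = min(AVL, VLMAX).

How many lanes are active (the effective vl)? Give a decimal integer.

VLMAX = (256 × 4) / 64 = 16 lanes
vl = min(AVL, VLMAX) = min(1, 16) = 1

vl = 1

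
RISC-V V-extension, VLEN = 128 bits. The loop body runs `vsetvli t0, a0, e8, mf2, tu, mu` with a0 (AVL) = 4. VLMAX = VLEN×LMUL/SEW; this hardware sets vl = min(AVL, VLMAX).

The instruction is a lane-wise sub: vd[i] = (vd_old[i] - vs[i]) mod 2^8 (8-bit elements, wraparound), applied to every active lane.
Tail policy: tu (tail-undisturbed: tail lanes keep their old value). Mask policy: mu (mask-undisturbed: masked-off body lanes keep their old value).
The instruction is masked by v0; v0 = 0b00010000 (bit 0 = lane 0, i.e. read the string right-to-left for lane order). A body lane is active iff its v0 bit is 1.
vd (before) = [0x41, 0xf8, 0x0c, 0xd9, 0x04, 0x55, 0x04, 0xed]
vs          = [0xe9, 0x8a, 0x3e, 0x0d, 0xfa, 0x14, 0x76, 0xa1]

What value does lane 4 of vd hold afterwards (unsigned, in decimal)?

lanes per group: 128·1/2/8 = 8
vl = min(AVL, VLMAX) = min(4, 8) = 4
lane  0: mask-off/keep ⇒ 0x41
lane  1: mask-off/keep ⇒ 0xf8
lane  2: mask-off/keep ⇒ 0x0c
lane  3: mask-off/keep ⇒ 0xd9
lane  4: tail/keep ⇒ 0x04
lane  5: tail/keep ⇒ 0x55
lane  6: tail/keep ⇒ 0x04
lane  7: tail/keep ⇒ 0xed

vd[4] = 4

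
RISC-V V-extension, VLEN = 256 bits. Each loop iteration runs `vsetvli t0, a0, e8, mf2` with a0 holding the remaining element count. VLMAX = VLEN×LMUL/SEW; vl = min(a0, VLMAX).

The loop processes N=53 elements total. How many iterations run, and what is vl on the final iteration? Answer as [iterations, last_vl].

[iterations, last_vl] = [4, 5]

VLMAX = (256 × 1/2) / 8 = 16 lanes
N=53: ⌈53/16⌉ = 4 iters; last vl = 53 − 3×16 = 5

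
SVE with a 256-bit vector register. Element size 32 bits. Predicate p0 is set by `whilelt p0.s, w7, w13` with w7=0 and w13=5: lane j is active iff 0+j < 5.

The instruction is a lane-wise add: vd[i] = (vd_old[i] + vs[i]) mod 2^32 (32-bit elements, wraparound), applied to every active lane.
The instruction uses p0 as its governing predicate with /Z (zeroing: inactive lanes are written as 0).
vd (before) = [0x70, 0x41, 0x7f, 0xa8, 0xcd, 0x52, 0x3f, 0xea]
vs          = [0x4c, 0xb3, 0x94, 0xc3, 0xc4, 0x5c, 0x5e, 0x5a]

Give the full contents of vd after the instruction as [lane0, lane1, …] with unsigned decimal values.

lane count: 256 div 32 = 8
active while 0+j < 5, i.e. j ∈ [0,5) capped at 8 ⇒ 5
[0] add(0x70,0x4c) = 0xbc
[1] add(0x41,0xb3) = 0xf4
[2] add(0x7f,0x94) = 0x113
[3] add(0xa8,0xc3) = 0x16b
[4] add(0xcd,0xc4) = 0x191
[5] tail/zero = 0x00
[6] tail/zero = 0x00
[7] tail/zero = 0x00

vd = [188, 244, 275, 363, 401, 0, 0, 0]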